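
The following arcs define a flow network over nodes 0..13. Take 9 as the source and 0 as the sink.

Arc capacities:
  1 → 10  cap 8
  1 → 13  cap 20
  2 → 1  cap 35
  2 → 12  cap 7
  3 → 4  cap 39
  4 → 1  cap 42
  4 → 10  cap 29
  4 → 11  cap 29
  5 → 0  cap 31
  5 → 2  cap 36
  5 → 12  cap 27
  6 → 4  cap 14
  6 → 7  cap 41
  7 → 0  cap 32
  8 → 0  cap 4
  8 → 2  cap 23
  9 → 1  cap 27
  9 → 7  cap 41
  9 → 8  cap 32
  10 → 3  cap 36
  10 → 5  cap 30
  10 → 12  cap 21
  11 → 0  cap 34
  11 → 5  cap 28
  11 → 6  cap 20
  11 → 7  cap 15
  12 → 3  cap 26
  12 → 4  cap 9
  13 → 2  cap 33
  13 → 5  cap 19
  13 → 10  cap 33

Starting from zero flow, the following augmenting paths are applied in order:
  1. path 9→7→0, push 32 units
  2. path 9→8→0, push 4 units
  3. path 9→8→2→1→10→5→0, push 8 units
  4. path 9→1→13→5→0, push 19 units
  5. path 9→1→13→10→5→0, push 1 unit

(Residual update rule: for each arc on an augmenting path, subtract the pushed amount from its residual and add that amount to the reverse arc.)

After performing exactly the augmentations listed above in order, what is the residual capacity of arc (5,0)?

Residual capacity of (5,0): 3

after path 1 (9→7→0, push 32): res(5,0)=31
after path 2 (9→8→0, push 4): res(5,0)=31
after path 3 (9→8→2→1→10→5→0, push 8): res(5,0)=23
after path 4 (9→1→13→5→0, push 19): res(5,0)=4
after path 5 (9→1→13→10→5→0, push 1): res(5,0)=3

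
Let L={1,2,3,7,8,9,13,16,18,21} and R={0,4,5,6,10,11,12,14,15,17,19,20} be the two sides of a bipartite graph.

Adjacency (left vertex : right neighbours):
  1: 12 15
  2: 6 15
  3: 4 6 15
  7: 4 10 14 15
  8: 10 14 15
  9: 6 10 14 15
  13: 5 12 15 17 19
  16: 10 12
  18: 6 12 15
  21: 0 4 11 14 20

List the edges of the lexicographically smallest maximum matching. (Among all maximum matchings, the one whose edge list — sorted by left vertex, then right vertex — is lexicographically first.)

|M| = 8 (so the lex-smallest maximum matching has 8 edges)
process left vertices in ascending order; for each, take the smallest-labelled available neighbour that still permits 8 edges overall, or leave it unmatched if none does
lex-smallest matching: {1-12, 2-6, 3-4, 7-10, 8-14, 9-15, 13-5, 21-0}

Lex-smallest maximum matching: {(1,12), (2,6), (3,4), (7,10), (8,14), (9,15), (13,5), (21,0)}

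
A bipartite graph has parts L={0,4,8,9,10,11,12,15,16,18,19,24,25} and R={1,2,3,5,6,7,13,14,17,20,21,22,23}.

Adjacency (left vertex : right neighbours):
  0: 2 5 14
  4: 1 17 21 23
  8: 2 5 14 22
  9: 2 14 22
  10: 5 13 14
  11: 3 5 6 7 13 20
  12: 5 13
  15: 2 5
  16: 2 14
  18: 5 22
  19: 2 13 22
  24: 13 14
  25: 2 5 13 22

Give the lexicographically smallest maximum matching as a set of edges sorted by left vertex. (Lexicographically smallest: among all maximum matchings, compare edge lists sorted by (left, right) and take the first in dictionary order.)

Lex-smallest maximum matching: {(0,2), (4,1), (8,5), (9,14), (10,13), (11,3), (18,22)}

|M| = 7 (so the lex-smallest maximum matching has 7 edges)
process left vertices in ascending order; for each, take the smallest-labelled available neighbour that still permits 7 edges overall, or leave it unmatched if none does
lex-smallest matching: {0-2, 4-1, 8-5, 9-14, 10-13, 11-3, 18-22}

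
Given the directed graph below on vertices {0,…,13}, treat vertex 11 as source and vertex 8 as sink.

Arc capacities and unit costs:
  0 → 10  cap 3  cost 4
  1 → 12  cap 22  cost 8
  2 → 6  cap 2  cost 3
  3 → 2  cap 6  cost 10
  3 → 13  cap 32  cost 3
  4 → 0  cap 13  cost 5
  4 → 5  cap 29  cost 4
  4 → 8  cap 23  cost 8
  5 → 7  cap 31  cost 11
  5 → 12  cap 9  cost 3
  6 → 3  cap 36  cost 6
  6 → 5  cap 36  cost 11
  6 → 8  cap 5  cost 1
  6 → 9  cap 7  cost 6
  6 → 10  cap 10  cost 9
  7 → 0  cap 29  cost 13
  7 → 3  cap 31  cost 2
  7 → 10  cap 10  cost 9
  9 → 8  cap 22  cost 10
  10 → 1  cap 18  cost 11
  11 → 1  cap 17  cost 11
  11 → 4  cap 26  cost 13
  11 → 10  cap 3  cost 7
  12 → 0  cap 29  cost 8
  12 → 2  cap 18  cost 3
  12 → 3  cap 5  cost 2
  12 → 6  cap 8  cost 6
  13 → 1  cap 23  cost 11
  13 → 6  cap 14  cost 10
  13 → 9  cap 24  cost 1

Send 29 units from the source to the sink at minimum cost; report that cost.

Minimum cost for 29 units: 648

shortest-cost path #1: 11→4→8 push 23 @ unit cost 21 (adds 483)
shortest-cost path #2: 11→1→12→6→8 push 5 @ unit cost 26 (adds 130)
shortest-cost path #3: 11→1→12→3→13→9→8 push 1 @ unit cost 35 (adds 35)
total cost = 648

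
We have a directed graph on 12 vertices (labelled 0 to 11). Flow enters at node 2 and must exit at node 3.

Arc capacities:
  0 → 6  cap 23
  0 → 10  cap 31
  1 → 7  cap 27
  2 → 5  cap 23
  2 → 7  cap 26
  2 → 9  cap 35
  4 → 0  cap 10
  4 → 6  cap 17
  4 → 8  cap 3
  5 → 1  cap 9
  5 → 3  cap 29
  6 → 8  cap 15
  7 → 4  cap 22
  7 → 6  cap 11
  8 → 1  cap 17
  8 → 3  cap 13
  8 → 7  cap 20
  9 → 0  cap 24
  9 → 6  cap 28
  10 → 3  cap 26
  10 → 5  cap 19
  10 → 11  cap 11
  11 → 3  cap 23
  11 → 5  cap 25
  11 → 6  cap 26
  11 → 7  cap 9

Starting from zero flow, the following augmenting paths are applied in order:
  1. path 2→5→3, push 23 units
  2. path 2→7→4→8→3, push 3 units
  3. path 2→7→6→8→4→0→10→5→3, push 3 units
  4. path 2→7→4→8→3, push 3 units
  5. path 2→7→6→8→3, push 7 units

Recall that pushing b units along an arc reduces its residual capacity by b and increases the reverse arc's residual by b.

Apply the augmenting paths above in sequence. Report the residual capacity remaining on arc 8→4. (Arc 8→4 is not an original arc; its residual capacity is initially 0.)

Residual capacity of (8,4): 3

after path 1 (2→5→3, push 23): res(8,4)=0
after path 2 (2→7→4→8→3, push 3): res(8,4)=3
after path 3 (2→7→6→8→4→0→10→5→3, push 3): res(8,4)=0
after path 4 (2→7→4→8→3, push 3): res(8,4)=3
after path 5 (2→7→6→8→3, push 7): res(8,4)=3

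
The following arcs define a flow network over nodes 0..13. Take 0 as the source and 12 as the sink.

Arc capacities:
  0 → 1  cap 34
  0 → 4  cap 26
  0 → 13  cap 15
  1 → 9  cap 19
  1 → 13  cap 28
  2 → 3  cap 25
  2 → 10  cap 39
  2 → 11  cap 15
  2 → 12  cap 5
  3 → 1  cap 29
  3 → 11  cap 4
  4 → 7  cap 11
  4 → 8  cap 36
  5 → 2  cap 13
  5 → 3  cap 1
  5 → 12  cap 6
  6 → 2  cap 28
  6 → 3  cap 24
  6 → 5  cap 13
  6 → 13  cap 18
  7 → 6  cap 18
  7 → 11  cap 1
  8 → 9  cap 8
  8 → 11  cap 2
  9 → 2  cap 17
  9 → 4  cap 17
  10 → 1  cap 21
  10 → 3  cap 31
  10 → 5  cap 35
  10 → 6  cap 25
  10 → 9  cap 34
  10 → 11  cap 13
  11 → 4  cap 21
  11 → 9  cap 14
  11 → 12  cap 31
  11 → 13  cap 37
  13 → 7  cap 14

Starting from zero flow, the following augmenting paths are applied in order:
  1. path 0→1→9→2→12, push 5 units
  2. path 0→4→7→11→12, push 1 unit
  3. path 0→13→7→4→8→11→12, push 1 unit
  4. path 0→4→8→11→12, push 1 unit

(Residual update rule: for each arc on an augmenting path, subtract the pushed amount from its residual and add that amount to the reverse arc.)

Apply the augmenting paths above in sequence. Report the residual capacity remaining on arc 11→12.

Residual capacity of (11,12): 28

after path 1 (0→1→9→2→12, push 5): res(11,12)=31
after path 2 (0→4→7→11→12, push 1): res(11,12)=30
after path 3 (0→13→7→4→8→11→12, push 1): res(11,12)=29
after path 4 (0→4→8→11→12, push 1): res(11,12)=28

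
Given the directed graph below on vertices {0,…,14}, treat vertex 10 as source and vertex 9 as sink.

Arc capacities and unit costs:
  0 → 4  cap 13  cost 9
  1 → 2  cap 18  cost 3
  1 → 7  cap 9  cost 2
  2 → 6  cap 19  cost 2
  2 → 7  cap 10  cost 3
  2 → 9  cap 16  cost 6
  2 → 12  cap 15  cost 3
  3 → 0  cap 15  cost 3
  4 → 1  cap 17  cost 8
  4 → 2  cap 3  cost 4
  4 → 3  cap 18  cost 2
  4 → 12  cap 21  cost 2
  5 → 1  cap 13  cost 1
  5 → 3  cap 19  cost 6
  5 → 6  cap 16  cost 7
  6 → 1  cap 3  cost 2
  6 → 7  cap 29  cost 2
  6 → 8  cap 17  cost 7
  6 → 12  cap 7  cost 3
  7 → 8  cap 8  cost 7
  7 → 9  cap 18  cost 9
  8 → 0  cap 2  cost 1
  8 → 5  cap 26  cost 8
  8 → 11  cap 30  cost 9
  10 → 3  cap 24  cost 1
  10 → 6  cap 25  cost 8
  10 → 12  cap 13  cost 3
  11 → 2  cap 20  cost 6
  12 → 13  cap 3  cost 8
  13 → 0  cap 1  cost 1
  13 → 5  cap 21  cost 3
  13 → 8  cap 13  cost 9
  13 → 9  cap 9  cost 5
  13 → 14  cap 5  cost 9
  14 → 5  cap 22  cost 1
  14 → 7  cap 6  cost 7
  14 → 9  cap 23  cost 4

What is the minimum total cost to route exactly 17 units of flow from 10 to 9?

shortest-cost path #1: 10→12→13→9 push 3 @ unit cost 16 (adds 48)
shortest-cost path #2: 10→6→7→9 push 14 @ unit cost 19 (adds 266)
total cost = 314

Minimum cost for 17 units: 314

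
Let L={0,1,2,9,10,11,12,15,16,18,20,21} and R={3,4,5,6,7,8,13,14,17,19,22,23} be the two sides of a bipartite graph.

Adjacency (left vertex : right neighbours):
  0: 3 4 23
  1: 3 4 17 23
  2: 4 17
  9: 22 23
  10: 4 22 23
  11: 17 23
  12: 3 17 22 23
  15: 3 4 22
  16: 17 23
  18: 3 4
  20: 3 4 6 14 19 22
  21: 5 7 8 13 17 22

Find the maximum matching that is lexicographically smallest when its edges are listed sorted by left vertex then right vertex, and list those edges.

Lex-smallest maximum matching: {(0,3), (1,4), (2,17), (9,22), (10,23), (20,6), (21,5)}

|M| = 7 (so the lex-smallest maximum matching has 7 edges)
process left vertices in ascending order; for each, take the smallest-labelled available neighbour that still permits 7 edges overall, or leave it unmatched if none does
lex-smallest matching: {0-3, 1-4, 2-17, 9-22, 10-23, 20-6, 21-5}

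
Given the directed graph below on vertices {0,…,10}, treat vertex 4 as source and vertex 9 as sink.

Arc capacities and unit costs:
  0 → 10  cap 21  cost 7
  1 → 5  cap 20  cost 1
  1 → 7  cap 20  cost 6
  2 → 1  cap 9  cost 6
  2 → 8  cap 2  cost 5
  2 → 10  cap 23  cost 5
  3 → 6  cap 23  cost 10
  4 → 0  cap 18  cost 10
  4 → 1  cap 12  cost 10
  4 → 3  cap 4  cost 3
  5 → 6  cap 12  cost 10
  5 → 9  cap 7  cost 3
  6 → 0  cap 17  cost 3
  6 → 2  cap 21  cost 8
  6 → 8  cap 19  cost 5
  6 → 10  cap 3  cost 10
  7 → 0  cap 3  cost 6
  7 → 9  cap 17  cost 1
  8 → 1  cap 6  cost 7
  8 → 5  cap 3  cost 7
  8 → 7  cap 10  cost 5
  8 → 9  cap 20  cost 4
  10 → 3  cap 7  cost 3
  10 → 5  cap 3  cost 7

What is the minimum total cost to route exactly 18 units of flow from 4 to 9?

Minimum cost for 18 units: 331

shortest-cost path #1: 4→1→5→9 push 7 @ unit cost 14 (adds 98)
shortest-cost path #2: 4→1→7→9 push 5 @ unit cost 17 (adds 85)
shortest-cost path #3: 4→3→6→8→9 push 4 @ unit cost 22 (adds 88)
shortest-cost path #4: 4→0→10→5→1→7→9 push 2 @ unit cost 30 (adds 60)
total cost = 331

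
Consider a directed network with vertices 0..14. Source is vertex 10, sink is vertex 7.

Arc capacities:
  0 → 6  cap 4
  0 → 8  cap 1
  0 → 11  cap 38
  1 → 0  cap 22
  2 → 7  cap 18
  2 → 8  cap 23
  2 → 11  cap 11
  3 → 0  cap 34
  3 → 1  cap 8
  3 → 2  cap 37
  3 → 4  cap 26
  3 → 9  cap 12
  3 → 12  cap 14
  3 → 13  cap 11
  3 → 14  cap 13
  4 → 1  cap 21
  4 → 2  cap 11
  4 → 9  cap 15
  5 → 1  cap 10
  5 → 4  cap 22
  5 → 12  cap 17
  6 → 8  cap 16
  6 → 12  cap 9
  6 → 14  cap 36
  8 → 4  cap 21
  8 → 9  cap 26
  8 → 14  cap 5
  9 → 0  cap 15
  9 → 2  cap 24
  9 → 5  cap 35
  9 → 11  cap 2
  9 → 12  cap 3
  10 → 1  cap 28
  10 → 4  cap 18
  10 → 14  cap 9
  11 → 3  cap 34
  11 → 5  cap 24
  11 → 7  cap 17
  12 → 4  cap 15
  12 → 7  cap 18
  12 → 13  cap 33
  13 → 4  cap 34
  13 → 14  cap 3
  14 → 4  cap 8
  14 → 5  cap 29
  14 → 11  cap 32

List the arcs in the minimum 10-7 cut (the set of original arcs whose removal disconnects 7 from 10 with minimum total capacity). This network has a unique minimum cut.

augment #1: 10→4→2→7 push 11
augment #2: 10→14→11→7 push 9
augment #3: 10→1→0→11→7 push 8
augment #4: 10→4→9→2→7 push 7
augment #5: 10→1→0→6→12→7 push 4
augment #6: 10→1→0→8→9→12→7 push 1
augment #7: 10→1→0→11→3→12→7 push 9
max flow = 49; residual-reachable set from 10 gives S-side
cut edges (S→T): {(1,0), (10,4), (10,14)} total cap 49

Min-cut arcs: {(1,0), (10,4), (10,14)} (total capacity 49)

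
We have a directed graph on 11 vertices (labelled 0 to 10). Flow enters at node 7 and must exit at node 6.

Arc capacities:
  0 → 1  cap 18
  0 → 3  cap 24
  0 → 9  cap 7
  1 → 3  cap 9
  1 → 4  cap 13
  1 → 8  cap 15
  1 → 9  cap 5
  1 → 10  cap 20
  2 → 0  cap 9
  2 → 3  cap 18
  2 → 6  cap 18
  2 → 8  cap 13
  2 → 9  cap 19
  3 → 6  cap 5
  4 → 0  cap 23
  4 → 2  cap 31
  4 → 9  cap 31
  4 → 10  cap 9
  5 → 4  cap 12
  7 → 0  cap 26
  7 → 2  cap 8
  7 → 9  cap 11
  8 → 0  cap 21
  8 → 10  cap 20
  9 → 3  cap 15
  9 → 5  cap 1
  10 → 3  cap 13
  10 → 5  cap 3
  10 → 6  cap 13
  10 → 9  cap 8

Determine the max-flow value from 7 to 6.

Maximum flow value: 32

augment #1: 7→2→6 bottleneck 8, total now 8
augment #2: 7→0→3→6 bottleneck 5, total now 13
augment #3: 7→0→1→10→6 bottleneck 13, total now 26
augment #4: 7→0→1→4→2→6 bottleneck 5, total now 31
augment #5: 7→9→5→4→2→6 bottleneck 1, total now 32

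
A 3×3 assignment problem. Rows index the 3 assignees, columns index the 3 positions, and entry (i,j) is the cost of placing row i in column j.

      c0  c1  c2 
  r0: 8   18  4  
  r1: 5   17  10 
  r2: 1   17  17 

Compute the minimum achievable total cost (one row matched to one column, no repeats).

Minimum assignment cost: 22

optimal assignment: row0→col2 (cost 4), row1→col1 (cost 17), row2→col0 (cost 1)
total = 4 + 17 + 1 = 22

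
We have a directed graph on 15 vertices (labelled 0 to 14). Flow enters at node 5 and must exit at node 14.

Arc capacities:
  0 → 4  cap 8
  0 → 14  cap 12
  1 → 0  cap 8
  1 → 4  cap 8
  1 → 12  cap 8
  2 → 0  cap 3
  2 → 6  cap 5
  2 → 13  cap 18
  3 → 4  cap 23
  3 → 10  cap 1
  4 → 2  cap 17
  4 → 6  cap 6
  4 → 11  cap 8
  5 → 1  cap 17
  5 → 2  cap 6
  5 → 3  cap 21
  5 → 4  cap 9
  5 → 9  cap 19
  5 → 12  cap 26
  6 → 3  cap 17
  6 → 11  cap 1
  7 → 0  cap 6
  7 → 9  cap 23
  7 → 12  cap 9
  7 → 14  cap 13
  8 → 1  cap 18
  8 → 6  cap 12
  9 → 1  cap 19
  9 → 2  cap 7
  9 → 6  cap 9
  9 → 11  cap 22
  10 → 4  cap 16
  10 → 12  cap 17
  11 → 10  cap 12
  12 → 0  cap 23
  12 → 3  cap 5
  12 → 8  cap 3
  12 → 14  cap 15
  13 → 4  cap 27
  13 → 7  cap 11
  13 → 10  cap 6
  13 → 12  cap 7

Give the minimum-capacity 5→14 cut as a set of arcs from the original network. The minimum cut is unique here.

augment #1: 5→12→14 push 15
augment #2: 5→1→0→14 push 8
augment #3: 5→2→0→14 push 3
augment #4: 5→12→0→14 push 1
augment #5: 5→2→13→7→14 push 3
augment #6: 5→4→2→13→7→14 push 8
max flow = 38; residual-reachable set from 5 gives S-side
cut edges (S→T): {(0,14), (12,14), (13,7)} total cap 38

Min-cut arcs: {(0,14), (12,14), (13,7)} (total capacity 38)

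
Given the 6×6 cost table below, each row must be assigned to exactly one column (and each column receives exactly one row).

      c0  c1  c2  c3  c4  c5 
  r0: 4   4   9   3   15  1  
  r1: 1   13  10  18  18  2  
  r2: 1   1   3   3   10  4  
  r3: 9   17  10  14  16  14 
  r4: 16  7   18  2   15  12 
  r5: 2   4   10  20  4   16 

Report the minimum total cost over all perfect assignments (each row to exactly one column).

optimal assignment: row0→col5 (cost 1), row1→col0 (cost 1), row2→col1 (cost 1), row3→col2 (cost 10), row4→col3 (cost 2), row5→col4 (cost 4)
total = 1 + 1 + 1 + 10 + 2 + 4 = 19

Minimum assignment cost: 19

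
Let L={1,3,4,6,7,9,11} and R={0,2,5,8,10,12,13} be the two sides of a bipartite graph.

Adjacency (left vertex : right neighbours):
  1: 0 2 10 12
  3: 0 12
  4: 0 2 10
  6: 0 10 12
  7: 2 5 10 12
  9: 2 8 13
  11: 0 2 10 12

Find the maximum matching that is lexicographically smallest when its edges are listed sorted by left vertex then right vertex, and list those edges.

Lex-smallest maximum matching: {(1,0), (3,12), (4,2), (6,10), (7,5), (9,8)}

|M| = 6 (so the lex-smallest maximum matching has 6 edges)
process left vertices in ascending order; for each, take the smallest-labelled available neighbour that still permits 6 edges overall, or leave it unmatched if none does
lex-smallest matching: {1-0, 3-12, 4-2, 6-10, 7-5, 9-8}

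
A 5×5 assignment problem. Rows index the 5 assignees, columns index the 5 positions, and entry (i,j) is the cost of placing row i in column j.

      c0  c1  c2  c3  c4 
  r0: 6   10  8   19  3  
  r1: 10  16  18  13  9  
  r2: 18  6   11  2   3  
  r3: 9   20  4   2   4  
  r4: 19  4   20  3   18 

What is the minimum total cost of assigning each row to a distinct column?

optimal assignment: row0→col4 (cost 3), row1→col0 (cost 10), row2→col3 (cost 2), row3→col2 (cost 4), row4→col1 (cost 4)
total = 3 + 10 + 2 + 4 + 4 = 23

Minimum assignment cost: 23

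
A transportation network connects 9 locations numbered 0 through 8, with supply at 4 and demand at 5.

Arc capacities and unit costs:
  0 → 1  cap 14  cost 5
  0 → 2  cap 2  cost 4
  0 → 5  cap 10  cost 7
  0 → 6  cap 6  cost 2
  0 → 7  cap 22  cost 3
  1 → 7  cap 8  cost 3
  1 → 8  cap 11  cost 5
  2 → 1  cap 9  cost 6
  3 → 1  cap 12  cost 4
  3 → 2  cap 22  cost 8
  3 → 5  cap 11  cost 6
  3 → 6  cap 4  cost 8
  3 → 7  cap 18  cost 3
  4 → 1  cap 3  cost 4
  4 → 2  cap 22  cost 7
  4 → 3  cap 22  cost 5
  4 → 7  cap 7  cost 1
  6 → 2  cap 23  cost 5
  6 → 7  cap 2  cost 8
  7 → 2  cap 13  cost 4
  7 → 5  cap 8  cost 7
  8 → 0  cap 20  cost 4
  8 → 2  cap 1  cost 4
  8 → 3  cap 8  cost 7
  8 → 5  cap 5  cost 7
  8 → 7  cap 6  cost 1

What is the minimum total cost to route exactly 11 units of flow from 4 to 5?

Minimum cost for 11 units: 100

shortest-cost path #1: 4→7→5 push 7 @ unit cost 8 (adds 56)
shortest-cost path #2: 4→3→5 push 4 @ unit cost 11 (adds 44)
total cost = 100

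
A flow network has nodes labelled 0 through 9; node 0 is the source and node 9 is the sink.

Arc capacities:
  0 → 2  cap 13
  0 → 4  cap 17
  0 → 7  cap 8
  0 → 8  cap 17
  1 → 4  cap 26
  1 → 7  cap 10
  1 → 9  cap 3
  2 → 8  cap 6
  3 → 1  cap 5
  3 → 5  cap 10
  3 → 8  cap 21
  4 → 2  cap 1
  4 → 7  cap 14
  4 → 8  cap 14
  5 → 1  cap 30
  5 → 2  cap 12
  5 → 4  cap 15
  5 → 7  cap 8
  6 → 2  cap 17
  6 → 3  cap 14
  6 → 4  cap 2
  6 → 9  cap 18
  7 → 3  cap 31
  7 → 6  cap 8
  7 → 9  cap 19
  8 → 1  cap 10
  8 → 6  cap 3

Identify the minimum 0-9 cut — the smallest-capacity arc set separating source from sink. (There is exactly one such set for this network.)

augment #1: 0→7→9 push 8
augment #2: 0→4→7→9 push 11
augment #3: 0→8→1→9 push 3
augment #4: 0→8→6→9 push 3
augment #5: 0→4→7→6→9 push 3
augment #6: 0→8→1→7→6→9 push 5
max flow = 33; residual-reachable set from 0 gives S-side
cut edges (S→T): {(1,9), (7,6), (7,9), (8,6)} total cap 33

Min-cut arcs: {(1,9), (7,6), (7,9), (8,6)} (total capacity 33)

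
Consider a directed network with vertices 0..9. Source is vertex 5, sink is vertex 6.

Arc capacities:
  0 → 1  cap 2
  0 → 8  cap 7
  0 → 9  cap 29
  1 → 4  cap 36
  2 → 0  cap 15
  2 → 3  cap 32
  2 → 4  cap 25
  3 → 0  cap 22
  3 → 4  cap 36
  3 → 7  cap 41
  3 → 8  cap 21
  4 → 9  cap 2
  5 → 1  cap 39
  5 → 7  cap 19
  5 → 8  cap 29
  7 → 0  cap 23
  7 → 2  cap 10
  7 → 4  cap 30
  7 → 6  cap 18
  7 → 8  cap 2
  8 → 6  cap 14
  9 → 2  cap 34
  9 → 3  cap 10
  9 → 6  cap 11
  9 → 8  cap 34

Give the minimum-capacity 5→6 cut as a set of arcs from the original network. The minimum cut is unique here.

Min-cut arcs: {(4,9), (5,7), (8,6)} (total capacity 35)

augment #1: 5→7→6 push 18
augment #2: 5→8→6 push 14
augment #3: 5→1→4→9→6 push 2
augment #4: 5→7→0→9→6 push 1
max flow = 35; residual-reachable set from 5 gives S-side
cut edges (S→T): {(4,9), (5,7), (8,6)} total cap 35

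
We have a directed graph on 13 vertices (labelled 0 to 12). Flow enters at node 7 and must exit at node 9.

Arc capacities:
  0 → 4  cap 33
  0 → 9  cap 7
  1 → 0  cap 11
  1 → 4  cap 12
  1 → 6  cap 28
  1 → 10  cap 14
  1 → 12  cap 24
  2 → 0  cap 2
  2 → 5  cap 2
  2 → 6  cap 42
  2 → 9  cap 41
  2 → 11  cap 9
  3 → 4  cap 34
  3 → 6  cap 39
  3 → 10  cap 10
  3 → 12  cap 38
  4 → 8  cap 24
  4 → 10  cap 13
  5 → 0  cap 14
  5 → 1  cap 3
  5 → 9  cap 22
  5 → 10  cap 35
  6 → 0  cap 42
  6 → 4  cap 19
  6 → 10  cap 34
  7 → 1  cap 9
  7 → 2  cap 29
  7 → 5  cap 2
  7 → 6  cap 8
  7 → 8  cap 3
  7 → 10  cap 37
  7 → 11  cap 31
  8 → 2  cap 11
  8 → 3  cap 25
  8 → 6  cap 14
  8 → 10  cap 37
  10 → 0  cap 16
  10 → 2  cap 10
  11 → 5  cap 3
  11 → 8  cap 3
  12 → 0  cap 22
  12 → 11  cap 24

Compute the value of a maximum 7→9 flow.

augment #1: 7→2→9 bottleneck 29, total now 29
augment #2: 7→5→9 bottleneck 2, total now 31
augment #3: 7→1→0→9 bottleneck 7, total now 38
augment #4: 7→8→2→9 bottleneck 3, total now 41
augment #5: 7→10→2→9 bottleneck 9, total now 50
augment #6: 7→11→5→9 bottleneck 3, total now 53
augment #7: 7→10→2→5→9 bottleneck 1, total now 54
augment #8: 7→11→8→2→5→9 bottleneck 1, total now 55

Maximum flow value: 55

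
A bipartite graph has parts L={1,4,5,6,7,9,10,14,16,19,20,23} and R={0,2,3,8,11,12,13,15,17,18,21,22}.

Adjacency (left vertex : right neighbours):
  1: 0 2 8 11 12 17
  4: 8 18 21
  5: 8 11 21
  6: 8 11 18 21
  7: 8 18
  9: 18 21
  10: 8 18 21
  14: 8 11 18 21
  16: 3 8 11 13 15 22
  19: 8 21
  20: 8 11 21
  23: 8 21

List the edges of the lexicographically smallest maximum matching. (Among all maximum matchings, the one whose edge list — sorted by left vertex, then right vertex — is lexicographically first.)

|M| = 6 (so the lex-smallest maximum matching has 6 edges)
process left vertices in ascending order; for each, take the smallest-labelled available neighbour that still permits 6 edges overall, or leave it unmatched if none does
lex-smallest matching: {1-0, 4-8, 5-11, 6-18, 9-21, 16-3}

Lex-smallest maximum matching: {(1,0), (4,8), (5,11), (6,18), (9,21), (16,3)}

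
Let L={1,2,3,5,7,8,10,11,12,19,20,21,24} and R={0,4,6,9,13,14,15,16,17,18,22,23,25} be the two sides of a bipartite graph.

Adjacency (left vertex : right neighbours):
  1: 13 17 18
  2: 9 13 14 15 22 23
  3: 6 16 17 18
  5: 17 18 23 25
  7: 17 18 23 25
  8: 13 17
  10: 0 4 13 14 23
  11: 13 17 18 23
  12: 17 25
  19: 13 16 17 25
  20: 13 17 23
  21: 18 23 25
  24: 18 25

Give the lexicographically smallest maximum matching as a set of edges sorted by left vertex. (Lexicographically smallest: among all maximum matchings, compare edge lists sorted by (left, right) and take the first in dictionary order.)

|M| = 9 (so the lex-smallest maximum matching has 9 edges)
process left vertices in ascending order; for each, take the smallest-labelled available neighbour that still permits 9 edges overall, or leave it unmatched if none does
lex-smallest matching: {1-13, 2-9, 3-6, 5-17, 7-18, 10-0, 11-23, 12-25, 19-16}

Lex-smallest maximum matching: {(1,13), (2,9), (3,6), (5,17), (7,18), (10,0), (11,23), (12,25), (19,16)}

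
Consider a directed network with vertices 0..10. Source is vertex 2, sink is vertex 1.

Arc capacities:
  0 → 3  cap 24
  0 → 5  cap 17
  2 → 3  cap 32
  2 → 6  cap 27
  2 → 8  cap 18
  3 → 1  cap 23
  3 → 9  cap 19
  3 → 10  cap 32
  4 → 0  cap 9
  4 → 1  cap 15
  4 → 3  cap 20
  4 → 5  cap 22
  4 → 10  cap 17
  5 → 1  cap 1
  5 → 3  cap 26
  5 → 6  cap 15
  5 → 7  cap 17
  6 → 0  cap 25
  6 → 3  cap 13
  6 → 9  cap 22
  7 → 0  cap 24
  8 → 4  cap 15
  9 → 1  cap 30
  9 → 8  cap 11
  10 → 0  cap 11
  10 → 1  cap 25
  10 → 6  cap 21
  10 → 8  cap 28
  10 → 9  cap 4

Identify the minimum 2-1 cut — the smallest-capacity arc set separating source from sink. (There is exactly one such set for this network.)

augment #1: 2→3→1 push 23
augment #2: 2→3→9→1 push 9
augment #3: 2→6→9→1 push 21
augment #4: 2→8→4→1 push 15
augment #5: 2→6→0→5→1 push 1
augment #6: 2→6→3→10→1 push 5
max flow = 74; residual-reachable set from 2 gives S-side
cut edges (S→T): {(2,3), (2,6), (8,4)} total cap 74

Min-cut arcs: {(2,3), (2,6), (8,4)} (total capacity 74)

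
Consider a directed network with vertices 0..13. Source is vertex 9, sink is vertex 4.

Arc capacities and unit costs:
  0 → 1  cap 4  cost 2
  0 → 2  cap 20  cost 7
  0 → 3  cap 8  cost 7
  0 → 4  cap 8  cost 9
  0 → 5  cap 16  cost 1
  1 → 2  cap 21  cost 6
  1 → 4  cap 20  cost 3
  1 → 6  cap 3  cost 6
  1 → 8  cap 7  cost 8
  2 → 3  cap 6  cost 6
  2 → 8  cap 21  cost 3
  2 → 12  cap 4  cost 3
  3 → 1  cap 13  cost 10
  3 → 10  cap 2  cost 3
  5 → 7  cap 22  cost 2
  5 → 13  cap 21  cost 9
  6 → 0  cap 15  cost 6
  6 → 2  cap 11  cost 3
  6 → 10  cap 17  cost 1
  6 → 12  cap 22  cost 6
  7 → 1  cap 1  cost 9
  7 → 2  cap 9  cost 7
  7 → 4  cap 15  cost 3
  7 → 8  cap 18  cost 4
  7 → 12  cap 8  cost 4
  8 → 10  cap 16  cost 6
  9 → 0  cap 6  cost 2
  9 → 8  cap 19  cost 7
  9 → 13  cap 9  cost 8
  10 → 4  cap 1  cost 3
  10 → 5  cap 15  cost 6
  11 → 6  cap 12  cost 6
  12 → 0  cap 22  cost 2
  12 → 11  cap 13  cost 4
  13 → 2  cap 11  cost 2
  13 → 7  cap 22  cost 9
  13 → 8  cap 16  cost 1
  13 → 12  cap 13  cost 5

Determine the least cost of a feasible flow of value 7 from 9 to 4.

Minimum cost for 7 units: 60

shortest-cost path #1: 9→0→1→4 push 4 @ unit cost 7 (adds 28)
shortest-cost path #2: 9→0→5→7→4 push 2 @ unit cost 8 (adds 16)
shortest-cost path #3: 9→8→10→4 push 1 @ unit cost 16 (adds 16)
total cost = 60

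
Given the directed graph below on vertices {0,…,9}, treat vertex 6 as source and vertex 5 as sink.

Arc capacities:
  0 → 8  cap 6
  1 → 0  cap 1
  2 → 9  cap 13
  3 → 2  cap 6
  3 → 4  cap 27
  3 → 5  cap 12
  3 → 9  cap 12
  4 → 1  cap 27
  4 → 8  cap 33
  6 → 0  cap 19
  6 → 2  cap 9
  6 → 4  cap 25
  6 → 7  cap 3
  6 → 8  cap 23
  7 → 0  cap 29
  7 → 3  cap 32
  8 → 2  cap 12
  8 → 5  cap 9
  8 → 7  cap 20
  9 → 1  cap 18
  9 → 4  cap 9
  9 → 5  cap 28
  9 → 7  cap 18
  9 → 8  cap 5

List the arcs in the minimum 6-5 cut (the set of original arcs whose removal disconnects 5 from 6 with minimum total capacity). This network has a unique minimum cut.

augment #1: 6→8→5 push 9
augment #2: 6→2→9→5 push 9
augment #3: 6→7→3→5 push 3
augment #4: 6→8→2→9→5 push 4
augment #5: 6→8→7→3→5 push 9
augment #6: 6→8→7→3→9→5 push 1
augment #7: 6→0→8→7→3→9→5 push 6
augment #8: 6→4→8→7→3→9→5 push 4
max flow = 45; residual-reachable set from 6 gives S-side
cut edges (S→T): {(2,9), (6,7), (8,5), (8,7)} total cap 45

Min-cut arcs: {(2,9), (6,7), (8,5), (8,7)} (total capacity 45)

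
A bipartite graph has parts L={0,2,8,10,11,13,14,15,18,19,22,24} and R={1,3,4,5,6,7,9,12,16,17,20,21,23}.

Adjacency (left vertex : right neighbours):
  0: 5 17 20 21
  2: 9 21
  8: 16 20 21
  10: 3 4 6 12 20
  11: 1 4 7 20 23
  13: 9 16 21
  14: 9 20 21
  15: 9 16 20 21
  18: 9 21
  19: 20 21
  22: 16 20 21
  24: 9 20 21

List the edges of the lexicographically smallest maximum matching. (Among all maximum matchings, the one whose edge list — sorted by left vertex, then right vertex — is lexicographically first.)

|M| = 7 (so the lex-smallest maximum matching has 7 edges)
process left vertices in ascending order; for each, take the smallest-labelled available neighbour that still permits 7 edges overall, or leave it unmatched if none does
lex-smallest matching: {0-5, 2-9, 8-16, 10-3, 11-1, 13-21, 14-20}

Lex-smallest maximum matching: {(0,5), (2,9), (8,16), (10,3), (11,1), (13,21), (14,20)}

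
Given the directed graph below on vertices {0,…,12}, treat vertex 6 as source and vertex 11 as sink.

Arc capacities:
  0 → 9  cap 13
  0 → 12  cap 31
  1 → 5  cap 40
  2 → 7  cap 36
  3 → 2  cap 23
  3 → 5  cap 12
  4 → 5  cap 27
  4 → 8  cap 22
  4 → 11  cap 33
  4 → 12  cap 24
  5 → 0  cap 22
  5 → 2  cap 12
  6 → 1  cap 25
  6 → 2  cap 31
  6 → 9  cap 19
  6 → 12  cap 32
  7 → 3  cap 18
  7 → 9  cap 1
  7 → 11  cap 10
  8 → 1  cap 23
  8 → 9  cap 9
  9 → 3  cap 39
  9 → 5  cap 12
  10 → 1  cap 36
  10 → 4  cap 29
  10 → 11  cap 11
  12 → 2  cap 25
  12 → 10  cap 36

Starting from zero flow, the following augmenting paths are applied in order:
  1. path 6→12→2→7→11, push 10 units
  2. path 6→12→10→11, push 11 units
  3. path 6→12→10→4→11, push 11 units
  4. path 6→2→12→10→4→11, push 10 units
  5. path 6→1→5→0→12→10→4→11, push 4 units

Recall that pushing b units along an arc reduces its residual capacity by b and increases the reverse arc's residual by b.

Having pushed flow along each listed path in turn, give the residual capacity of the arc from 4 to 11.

Residual capacity of (4,11): 8

after path 1 (6→12→2→7→11, push 10): res(4,11)=33
after path 2 (6→12→10→11, push 11): res(4,11)=33
after path 3 (6→12→10→4→11, push 11): res(4,11)=22
after path 4 (6→2→12→10→4→11, push 10): res(4,11)=12
after path 5 (6→1→5→0→12→10→4→11, push 4): res(4,11)=8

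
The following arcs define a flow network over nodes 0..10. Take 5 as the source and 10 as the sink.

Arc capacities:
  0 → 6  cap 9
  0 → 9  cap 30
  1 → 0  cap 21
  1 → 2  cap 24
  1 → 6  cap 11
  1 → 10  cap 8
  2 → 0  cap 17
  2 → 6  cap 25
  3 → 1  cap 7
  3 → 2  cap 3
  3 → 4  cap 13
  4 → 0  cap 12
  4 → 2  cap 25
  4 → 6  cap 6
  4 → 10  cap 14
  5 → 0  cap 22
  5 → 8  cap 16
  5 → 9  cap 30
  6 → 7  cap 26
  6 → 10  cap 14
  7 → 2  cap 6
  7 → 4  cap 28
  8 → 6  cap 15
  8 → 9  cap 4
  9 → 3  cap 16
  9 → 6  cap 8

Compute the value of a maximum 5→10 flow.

Maximum flow value: 35

augment #1: 5→0→6→10 bottleneck 9, total now 9
augment #2: 5→8→6→10 bottleneck 5, total now 14
augment #3: 5→9→3→1→10 bottleneck 7, total now 21
augment #4: 5→9→3→4→10 bottleneck 9, total now 30
augment #5: 5→8→6→7→4→10 bottleneck 5, total now 35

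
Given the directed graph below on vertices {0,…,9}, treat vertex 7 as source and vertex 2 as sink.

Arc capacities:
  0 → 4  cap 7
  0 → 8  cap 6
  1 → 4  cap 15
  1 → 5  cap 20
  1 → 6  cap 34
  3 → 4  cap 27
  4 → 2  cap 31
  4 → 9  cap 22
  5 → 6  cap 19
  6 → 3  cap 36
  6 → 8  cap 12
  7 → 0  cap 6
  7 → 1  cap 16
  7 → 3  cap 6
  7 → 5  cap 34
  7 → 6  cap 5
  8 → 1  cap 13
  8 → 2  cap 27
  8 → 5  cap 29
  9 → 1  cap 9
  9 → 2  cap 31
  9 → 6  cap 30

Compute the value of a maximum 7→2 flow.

augment #1: 7→0→4→2 bottleneck 6, total now 6
augment #2: 7→1→4→2 bottleneck 15, total now 21
augment #3: 7→3→4→2 bottleneck 6, total now 27
augment #4: 7→6→8→2 bottleneck 5, total now 32
augment #5: 7→1→6→8→2 bottleneck 1, total now 33
augment #6: 7→5→6→8→2 bottleneck 6, total now 39
augment #7: 7→5→6→3→4→2 bottleneck 4, total now 43
augment #8: 7→5→6→3→4→9→2 bottleneck 9, total now 52

Maximum flow value: 52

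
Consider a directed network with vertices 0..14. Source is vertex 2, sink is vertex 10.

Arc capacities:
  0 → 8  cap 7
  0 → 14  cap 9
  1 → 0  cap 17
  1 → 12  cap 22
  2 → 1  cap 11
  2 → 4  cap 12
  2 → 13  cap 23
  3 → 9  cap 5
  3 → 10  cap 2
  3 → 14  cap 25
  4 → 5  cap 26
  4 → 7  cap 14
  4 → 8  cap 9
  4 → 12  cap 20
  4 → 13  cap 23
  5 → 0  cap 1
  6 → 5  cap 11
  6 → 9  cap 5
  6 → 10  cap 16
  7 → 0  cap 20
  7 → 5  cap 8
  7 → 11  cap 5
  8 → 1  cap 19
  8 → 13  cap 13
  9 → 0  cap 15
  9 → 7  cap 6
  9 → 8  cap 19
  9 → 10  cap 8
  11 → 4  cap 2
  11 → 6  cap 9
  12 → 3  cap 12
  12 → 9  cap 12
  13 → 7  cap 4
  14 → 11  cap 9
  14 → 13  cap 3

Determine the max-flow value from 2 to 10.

Maximum flow value: 19

augment #1: 2→1→12→3→10 bottleneck 2, total now 2
augment #2: 2→1→12→9→10 bottleneck 8, total now 10
augment #3: 2→4→7→11→6→10 bottleneck 5, total now 15
augment #4: 2→1→0→14→11→6→10 bottleneck 1, total now 16
augment #5: 2→4→5→0→14→11→6→10 bottleneck 1, total now 17
augment #6: 2→4→7→0→14→11→6→10 bottleneck 2, total now 19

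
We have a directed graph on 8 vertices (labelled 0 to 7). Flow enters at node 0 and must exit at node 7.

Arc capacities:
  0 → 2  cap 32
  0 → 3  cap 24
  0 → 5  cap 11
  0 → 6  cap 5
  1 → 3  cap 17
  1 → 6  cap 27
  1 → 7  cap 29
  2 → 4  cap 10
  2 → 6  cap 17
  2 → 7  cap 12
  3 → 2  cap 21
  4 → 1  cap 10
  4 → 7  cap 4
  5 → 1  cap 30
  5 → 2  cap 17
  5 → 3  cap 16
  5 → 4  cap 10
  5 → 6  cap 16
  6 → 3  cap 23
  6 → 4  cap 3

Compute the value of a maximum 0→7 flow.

augment #1: 0→2→7 bottleneck 12, total now 12
augment #2: 0→2→4→7 bottleneck 4, total now 16
augment #3: 0→5→1→7 bottleneck 11, total now 27
augment #4: 0→2→4→1→7 bottleneck 6, total now 33
augment #5: 0→6→4→1→7 bottleneck 3, total now 36

Maximum flow value: 36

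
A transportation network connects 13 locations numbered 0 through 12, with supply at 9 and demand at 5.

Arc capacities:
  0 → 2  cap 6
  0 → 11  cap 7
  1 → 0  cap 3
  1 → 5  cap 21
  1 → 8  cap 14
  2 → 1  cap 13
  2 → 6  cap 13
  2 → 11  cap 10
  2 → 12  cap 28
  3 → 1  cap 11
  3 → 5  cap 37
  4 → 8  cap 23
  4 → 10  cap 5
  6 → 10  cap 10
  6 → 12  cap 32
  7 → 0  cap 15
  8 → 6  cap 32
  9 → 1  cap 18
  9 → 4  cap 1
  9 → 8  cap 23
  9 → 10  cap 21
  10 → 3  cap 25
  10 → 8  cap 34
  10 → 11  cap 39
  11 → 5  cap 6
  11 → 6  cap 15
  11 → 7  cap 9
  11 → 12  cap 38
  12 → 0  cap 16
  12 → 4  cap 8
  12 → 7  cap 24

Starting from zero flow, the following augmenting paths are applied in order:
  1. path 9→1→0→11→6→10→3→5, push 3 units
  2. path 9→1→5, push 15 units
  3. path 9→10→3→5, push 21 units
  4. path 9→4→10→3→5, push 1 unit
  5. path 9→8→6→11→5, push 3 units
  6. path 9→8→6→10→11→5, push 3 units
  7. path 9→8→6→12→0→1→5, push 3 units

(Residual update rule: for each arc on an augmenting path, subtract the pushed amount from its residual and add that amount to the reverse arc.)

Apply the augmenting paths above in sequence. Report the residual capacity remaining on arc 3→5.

after path 1 (9→1→0→11→6→10→3→5, push 3): res(3,5)=34
after path 2 (9→1→5, push 15): res(3,5)=34
after path 3 (9→10→3→5, push 21): res(3,5)=13
after path 4 (9→4→10→3→5, push 1): res(3,5)=12
after path 5 (9→8→6→11→5, push 3): res(3,5)=12
after path 6 (9→8→6→10→11→5, push 3): res(3,5)=12
after path 7 (9→8→6→12→0→1→5, push 3): res(3,5)=12

Residual capacity of (3,5): 12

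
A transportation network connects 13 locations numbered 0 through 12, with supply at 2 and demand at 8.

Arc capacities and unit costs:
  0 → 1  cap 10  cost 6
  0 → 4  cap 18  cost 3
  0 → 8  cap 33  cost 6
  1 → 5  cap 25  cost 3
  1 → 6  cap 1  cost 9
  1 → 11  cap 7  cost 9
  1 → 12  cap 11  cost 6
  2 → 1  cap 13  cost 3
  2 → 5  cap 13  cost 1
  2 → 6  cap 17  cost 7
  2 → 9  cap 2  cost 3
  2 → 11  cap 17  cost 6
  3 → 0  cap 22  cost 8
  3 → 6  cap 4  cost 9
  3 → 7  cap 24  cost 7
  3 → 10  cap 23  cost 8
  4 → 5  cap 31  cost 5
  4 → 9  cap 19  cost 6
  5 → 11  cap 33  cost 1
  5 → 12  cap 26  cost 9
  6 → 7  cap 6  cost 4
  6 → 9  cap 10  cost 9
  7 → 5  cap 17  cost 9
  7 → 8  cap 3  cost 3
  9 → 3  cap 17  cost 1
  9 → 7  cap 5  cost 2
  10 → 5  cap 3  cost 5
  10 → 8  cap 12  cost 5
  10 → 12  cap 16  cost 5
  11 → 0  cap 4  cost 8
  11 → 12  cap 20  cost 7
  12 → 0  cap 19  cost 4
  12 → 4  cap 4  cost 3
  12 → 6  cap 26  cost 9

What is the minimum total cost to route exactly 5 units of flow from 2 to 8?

shortest-cost path #1: 2→9→7→8 push 2 @ unit cost 8 (adds 16)
shortest-cost path #2: 2→6→7→8 push 1 @ unit cost 14 (adds 14)
shortest-cost path #3: 2→5→11→0→8 push 2 @ unit cost 16 (adds 32)
total cost = 62

Minimum cost for 5 units: 62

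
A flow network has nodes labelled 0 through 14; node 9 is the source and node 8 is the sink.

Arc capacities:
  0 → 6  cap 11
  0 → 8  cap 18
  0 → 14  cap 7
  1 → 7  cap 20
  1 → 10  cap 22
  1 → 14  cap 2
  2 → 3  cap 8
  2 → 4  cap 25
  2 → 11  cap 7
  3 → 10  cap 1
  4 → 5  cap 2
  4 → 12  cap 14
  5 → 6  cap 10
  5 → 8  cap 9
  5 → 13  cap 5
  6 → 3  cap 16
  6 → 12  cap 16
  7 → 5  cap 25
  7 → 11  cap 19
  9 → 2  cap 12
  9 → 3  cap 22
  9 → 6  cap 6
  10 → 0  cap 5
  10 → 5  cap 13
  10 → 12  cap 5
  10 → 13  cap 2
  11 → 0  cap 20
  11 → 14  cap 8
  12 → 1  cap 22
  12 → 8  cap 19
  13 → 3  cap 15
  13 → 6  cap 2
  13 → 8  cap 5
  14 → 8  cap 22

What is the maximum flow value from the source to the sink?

augment #1: 9→6→12→8 bottleneck 6, total now 6
augment #2: 9→2→4→5→8 bottleneck 2, total now 8
augment #3: 9→2→4→12→8 bottleneck 10, total now 18
augment #4: 9→3→10→0→8 bottleneck 1, total now 19

Maximum flow value: 19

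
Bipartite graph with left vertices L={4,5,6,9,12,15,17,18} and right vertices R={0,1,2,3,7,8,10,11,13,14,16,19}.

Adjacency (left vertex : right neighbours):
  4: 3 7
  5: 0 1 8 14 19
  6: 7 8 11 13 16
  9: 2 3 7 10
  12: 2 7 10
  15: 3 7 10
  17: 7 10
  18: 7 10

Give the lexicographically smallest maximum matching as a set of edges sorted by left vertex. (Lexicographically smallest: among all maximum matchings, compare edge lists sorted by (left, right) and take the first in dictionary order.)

Lex-smallest maximum matching: {(4,3), (5,0), (6,8), (9,2), (12,7), (15,10)}

|M| = 6 (so the lex-smallest maximum matching has 6 edges)
process left vertices in ascending order; for each, take the smallest-labelled available neighbour that still permits 6 edges overall, or leave it unmatched if none does
lex-smallest matching: {4-3, 5-0, 6-8, 9-2, 12-7, 15-10}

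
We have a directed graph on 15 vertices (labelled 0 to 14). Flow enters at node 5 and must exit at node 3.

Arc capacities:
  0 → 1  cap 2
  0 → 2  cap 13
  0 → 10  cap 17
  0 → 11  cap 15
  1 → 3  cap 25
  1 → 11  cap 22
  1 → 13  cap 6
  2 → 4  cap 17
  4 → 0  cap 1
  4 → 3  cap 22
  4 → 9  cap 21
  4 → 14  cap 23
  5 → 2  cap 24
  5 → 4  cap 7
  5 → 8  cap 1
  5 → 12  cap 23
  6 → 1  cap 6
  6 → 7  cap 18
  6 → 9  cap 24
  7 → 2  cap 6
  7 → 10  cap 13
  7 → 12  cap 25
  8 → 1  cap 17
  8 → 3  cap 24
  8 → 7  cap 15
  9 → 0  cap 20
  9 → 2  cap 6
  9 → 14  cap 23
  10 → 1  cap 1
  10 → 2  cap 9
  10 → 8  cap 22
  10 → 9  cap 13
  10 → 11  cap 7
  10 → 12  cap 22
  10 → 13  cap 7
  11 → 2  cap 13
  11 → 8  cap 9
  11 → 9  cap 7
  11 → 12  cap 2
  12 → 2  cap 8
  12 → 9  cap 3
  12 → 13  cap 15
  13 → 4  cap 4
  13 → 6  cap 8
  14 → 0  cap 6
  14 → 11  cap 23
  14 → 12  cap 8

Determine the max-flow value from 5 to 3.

augment #1: 5→4→3 bottleneck 7, total now 7
augment #2: 5→8→3 bottleneck 1, total now 8
augment #3: 5→2→4→3 bottleneck 15, total now 23
augment #4: 5→2→4→0→1→3 bottleneck 1, total now 24
augment #5: 5→12→9→0→1→3 bottleneck 1, total now 25
augment #6: 5→12→13→6→1→3 bottleneck 6, total now 31
augment #7: 5→2→4→14→11→8→3 bottleneck 1, total now 32
augment #8: 5→12→9→0→10→1→3 bottleneck 1, total now 33
augment #9: 5→12→9→0→10→8→3 bottleneck 1, total now 34
augment #10: 5→12→13→4→14→11→8→3 bottleneck 4, total now 38
augment #11: 5→12→13→6→7→10→8→3 bottleneck 2, total now 40

Maximum flow value: 40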